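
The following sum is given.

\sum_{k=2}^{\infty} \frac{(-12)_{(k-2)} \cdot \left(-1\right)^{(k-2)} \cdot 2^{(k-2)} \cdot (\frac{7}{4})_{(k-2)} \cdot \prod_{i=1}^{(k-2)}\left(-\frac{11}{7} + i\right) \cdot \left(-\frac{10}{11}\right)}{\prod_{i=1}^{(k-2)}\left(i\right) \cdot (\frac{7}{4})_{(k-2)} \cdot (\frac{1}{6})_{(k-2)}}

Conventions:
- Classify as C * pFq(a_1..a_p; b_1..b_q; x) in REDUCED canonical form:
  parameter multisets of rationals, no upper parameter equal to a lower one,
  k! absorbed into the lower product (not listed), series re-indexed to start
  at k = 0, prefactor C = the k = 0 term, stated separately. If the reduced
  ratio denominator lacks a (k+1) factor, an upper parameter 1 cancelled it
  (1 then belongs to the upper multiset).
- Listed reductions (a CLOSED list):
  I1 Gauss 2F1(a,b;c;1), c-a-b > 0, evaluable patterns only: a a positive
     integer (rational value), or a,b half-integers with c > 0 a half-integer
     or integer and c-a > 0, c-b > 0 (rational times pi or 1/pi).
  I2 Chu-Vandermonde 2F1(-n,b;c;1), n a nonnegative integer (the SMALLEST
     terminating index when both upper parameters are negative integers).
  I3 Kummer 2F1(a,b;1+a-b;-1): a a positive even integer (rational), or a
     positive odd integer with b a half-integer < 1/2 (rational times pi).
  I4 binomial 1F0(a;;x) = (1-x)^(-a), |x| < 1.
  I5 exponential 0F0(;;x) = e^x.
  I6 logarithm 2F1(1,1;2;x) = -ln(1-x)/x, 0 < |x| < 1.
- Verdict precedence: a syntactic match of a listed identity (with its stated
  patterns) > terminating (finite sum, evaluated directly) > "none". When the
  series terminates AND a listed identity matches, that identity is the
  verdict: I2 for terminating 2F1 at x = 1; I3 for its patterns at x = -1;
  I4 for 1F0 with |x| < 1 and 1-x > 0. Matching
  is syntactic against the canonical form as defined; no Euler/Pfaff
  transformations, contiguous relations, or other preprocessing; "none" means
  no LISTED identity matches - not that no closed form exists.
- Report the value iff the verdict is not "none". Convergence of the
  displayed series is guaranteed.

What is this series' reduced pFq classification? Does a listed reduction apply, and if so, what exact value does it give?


Structural cue: t_0 = -\frac{10}{11} here, and the product of the first k integers (C = -10/11) is k!.
Adjacent-term ratio: r(k) = -2 * (k-12) (k-\frac{4}{7}) / [(k+\frac{1}{6}) (k+1)] - rational in k, leading ratio -2; with t_0 = -\frac{10}{11}, classification follows.

Classification (C = -\frac{10}{11}): 2F1 with upper {-12, -\frac{4}{7}}, lower {\frac{1}{6}}, argument x = -2. Verdict: terminating. With -12 upstairs the series is a 13-term polynomial sum; evaluated term by term. Exact value: \frac{14945317738636430718931800374}{83875487230560970571627}.


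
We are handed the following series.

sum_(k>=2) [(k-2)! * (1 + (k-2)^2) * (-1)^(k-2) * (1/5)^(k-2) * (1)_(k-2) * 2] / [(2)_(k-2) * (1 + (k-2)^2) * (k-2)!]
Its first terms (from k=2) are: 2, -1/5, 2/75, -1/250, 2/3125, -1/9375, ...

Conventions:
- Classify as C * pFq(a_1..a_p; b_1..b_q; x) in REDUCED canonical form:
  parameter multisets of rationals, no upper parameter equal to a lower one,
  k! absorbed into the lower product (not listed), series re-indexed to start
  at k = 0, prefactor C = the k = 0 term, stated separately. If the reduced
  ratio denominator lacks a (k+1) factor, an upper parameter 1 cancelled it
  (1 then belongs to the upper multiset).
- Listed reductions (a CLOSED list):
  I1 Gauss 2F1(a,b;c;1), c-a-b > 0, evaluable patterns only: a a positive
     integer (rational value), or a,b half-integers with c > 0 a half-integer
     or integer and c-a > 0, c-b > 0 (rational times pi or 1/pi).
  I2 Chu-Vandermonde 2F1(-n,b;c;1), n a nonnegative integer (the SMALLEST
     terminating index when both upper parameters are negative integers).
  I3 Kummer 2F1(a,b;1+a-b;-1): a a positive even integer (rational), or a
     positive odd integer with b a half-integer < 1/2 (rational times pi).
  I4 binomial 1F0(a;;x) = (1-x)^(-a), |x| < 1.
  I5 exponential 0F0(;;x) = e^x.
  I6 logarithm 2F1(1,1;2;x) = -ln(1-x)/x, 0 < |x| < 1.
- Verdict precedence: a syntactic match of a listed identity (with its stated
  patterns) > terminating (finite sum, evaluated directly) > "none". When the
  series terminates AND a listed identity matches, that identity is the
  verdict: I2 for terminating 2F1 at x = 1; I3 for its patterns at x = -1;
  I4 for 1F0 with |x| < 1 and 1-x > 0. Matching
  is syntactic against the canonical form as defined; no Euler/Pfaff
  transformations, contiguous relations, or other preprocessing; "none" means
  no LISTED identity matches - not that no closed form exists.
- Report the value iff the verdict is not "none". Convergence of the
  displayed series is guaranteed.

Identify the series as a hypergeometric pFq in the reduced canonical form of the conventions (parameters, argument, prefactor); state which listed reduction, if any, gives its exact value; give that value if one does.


Classification (C = 2): 2F1 with upper {1, 1}, lower {2}, argument x = -1/5. Verdict: the logarithmic series (I6) fires (the logarithm: parameters (1,1;2), x = -1/5). Its exact value is 10 * ln(6/5).

First insight: with t_0 = 2, the factorial ratio (C = 2) (k+a-1)!/(a-1)! is a rising factorial (a)_k.
Term ratio: r(k) = (-1/5) * (k+1) (k+1) / [(k+2) (k+1)] ; factor over Q: parameters, x = (-1/5), and C = 2.


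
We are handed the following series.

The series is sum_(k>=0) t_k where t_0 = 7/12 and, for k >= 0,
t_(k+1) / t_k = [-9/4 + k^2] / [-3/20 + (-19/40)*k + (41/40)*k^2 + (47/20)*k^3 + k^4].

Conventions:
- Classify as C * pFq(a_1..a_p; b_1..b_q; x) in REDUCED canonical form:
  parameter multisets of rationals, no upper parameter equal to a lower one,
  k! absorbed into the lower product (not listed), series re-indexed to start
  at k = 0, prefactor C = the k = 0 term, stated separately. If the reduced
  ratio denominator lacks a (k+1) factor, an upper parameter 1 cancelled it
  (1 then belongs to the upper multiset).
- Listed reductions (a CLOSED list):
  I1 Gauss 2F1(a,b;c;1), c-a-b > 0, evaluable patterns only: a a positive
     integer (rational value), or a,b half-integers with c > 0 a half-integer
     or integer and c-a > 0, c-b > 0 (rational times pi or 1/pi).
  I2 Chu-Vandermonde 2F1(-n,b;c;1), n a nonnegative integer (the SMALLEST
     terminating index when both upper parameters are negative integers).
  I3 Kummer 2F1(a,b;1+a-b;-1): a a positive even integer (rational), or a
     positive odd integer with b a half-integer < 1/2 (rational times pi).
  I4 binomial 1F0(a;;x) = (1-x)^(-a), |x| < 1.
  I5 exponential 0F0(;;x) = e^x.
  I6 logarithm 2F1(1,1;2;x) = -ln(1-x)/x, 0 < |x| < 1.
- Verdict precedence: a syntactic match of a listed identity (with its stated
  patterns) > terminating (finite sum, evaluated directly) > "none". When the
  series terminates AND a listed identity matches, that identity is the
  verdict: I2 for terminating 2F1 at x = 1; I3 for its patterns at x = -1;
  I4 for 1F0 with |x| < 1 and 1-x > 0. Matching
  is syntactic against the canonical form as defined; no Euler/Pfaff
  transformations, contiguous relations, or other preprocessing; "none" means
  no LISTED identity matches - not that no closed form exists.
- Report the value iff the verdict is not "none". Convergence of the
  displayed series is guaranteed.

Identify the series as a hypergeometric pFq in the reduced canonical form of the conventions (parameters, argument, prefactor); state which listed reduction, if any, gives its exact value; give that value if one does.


Reduced: x = 1, 1F2, upper = {-3/2}, lower = {-2/5, 1/4}, C = 7/12. Verdict: none - this 1F2 at x = 1 matches no listed pattern, and upper {-3/2} holds no stopper.

The tell: with t_0 = 7/12, cancel k + 3/2 from the displayed ratio first; then C = 7/12.
Adjacent-term ratio: r(k) = 1 * (k-3/2) / [(k-2/5) (k+1/4) (k+1)] ; factor over Q: parameters, x = 1, and C = 7/12.


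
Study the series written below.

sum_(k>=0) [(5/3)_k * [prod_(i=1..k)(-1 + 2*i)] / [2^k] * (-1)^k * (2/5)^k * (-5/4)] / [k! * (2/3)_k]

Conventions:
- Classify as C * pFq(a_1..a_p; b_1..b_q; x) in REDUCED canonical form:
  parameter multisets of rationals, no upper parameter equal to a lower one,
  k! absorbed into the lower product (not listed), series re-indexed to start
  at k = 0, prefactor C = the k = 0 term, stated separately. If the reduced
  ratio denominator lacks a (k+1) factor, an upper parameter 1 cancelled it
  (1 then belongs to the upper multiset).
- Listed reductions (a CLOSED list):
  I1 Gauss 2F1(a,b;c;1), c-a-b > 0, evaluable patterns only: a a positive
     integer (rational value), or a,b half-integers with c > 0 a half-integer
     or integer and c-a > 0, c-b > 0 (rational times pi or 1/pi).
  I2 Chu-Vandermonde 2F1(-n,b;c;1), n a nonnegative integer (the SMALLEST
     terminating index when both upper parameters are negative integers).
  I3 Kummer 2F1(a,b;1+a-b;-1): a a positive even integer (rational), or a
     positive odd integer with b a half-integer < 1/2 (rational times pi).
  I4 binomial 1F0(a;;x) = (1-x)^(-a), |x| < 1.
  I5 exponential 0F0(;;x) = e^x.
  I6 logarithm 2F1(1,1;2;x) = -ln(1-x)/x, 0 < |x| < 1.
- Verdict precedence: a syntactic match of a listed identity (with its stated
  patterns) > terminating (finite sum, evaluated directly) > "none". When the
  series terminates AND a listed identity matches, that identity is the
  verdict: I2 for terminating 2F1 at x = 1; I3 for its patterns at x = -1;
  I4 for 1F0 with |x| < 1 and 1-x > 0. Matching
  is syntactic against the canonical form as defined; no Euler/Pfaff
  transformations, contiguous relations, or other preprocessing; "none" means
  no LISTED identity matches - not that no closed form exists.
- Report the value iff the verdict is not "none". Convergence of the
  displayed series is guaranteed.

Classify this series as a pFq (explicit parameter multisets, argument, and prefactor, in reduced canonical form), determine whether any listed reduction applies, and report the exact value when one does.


With C = -5/4: the canonical form is 2F1(1/2, 5/3; 2/3; -2/5). Verdict: none - at argument -2/5 the multisets {1/2, 5/3} ; {2/3} match no listed identity.

The tell: t_0 being -5/4, the odd product 1*3*...*(2k-1) (C = -5/4, x = -2/5) is 2^k (1/2)_k.
Consecutive-term ratio: r(k) = (-2/5) * (k+1/2) (k+5/3) / [(k+2/3) (k+1)] - rational in k. x = (-2/5); t_0 = -5/4; negate the roots.


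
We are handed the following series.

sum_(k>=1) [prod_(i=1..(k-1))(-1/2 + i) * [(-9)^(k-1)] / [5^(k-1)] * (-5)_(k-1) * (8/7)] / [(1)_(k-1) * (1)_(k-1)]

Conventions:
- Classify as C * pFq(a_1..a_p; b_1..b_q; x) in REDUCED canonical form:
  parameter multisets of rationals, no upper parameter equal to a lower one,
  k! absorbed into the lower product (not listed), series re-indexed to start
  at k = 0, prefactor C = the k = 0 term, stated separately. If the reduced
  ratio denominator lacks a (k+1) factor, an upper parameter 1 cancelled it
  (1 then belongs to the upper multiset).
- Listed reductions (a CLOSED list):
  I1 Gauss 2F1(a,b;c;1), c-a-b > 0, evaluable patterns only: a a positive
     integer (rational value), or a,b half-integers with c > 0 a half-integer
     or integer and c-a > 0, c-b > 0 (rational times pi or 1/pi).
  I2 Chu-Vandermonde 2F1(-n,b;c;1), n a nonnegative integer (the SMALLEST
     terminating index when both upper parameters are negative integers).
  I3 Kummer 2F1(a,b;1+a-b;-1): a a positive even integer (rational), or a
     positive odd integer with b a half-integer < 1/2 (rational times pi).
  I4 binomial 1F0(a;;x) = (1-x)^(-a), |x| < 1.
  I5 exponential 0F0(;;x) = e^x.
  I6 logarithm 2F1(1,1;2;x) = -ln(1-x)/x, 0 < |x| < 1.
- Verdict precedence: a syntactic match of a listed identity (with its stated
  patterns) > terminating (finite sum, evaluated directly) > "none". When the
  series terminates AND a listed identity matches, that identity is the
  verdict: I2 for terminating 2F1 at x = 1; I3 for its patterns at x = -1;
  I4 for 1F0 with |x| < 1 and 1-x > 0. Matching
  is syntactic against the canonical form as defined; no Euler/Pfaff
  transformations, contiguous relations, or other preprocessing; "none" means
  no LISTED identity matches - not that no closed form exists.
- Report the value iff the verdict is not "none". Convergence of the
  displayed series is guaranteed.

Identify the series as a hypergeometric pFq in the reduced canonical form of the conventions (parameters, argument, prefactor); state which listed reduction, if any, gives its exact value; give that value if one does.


Prefactor 8/7, argument -9/5: 2F1 with upper {-5, 1/2} over lower {1}. Verdict: terminating - no listed pattern fits, but -5 in the upper list cuts the series at k = 5; direct evaluation. Exact value: 6271691/100000.

First insight: t_0 being 8/7, the two geometric factors (C = 8/7, x = -9/5) combine into one argument.
Term ratio: r(k) = (-9/5) * (k-5) (k+1/2) / [(k+1) (k+1)] - rational; roots negated = parameters, x = (-9/5), C = 8/7.


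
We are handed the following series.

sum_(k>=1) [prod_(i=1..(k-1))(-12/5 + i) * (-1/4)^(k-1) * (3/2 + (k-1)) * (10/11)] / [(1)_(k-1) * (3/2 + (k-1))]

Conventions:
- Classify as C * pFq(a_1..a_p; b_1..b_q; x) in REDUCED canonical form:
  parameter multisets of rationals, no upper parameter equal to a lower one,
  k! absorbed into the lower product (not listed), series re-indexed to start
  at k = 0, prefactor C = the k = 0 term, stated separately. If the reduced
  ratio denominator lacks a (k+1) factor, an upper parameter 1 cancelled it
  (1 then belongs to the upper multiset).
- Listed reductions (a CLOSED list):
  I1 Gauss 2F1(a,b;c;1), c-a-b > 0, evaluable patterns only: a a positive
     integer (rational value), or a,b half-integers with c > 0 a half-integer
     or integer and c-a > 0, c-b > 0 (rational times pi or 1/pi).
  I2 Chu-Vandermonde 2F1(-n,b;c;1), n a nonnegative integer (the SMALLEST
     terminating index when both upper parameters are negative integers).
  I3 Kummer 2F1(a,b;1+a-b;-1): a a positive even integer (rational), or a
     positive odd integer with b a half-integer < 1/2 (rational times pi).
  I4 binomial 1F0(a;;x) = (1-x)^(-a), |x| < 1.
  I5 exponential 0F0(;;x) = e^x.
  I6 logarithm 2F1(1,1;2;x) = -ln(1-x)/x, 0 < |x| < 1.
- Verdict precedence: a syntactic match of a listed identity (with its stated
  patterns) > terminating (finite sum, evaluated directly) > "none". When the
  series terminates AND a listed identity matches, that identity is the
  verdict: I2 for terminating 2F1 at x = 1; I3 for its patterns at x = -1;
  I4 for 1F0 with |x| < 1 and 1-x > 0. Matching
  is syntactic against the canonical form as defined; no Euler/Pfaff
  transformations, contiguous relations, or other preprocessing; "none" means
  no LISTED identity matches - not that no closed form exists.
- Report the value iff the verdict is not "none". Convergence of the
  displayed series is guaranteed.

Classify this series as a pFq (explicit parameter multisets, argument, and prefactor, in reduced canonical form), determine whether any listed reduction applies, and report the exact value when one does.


Prefactor 10/11, argument -1/4: 1F0 with upper {-7/5} over lower {-}. Verdict (x = -1/4): the binomial series (I4) applies (the 1F0 binomial series: exponent 7/5, x = -1/4). Hence: (10/11) * (5/4)^(7/5).

Key step: t_0 being 10/11, the running product (C = 10/11) telescopes to a rising factorial.
Step ratio: r(k) = (-1/4) * (k-7/5) / [(k+1)] - rational in k, leading ratio (-1/4); with t_0 = 10/11, classification follows.


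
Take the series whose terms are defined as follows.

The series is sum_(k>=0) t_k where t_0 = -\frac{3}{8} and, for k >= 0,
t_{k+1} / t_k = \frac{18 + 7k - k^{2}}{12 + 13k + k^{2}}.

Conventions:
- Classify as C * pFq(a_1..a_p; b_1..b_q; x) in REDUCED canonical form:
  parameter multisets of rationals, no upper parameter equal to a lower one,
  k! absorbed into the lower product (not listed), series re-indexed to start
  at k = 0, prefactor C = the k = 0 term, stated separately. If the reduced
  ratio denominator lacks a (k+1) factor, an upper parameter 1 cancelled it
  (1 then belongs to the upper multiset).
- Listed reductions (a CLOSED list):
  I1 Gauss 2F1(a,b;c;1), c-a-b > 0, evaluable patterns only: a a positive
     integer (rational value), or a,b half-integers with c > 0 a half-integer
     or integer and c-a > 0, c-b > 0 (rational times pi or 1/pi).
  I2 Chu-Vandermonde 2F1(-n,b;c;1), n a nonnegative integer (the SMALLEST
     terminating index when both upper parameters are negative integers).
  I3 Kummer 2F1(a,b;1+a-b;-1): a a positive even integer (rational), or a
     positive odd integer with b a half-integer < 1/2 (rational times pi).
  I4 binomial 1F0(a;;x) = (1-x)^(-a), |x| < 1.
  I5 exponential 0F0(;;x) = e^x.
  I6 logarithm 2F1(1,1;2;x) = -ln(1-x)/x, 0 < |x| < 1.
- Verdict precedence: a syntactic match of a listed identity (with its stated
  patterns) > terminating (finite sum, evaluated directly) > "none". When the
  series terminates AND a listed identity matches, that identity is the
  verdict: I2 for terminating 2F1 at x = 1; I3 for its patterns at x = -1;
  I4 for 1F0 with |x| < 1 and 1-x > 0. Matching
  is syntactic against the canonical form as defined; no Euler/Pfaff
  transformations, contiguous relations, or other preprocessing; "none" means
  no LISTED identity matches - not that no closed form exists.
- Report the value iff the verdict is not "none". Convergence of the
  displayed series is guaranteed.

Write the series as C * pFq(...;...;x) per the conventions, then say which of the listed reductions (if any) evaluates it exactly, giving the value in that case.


Prefactor -\frac{3}{8}, argument -1: 2F1 with upper {-9, 2} over lower {12}. Verdict: Kummer's theorem (I3) fires (x = -1; c = 12 equals 1+a-b for upper {-9, 2}: listed pattern). Hence: -\frac{33}{16}.

Structural cue: t_0 = -\frac{3}{8} here, and factor the ratio over Q (prefactor -3/8): negated roots = parameters.
Adjacent-term ratio: r(k) = -1 * (k-9) (k+2) / [(k+12) (k+1)] - rational in k, leading ratio -1; with t_0 = -\frac{3}{8}, classification follows.


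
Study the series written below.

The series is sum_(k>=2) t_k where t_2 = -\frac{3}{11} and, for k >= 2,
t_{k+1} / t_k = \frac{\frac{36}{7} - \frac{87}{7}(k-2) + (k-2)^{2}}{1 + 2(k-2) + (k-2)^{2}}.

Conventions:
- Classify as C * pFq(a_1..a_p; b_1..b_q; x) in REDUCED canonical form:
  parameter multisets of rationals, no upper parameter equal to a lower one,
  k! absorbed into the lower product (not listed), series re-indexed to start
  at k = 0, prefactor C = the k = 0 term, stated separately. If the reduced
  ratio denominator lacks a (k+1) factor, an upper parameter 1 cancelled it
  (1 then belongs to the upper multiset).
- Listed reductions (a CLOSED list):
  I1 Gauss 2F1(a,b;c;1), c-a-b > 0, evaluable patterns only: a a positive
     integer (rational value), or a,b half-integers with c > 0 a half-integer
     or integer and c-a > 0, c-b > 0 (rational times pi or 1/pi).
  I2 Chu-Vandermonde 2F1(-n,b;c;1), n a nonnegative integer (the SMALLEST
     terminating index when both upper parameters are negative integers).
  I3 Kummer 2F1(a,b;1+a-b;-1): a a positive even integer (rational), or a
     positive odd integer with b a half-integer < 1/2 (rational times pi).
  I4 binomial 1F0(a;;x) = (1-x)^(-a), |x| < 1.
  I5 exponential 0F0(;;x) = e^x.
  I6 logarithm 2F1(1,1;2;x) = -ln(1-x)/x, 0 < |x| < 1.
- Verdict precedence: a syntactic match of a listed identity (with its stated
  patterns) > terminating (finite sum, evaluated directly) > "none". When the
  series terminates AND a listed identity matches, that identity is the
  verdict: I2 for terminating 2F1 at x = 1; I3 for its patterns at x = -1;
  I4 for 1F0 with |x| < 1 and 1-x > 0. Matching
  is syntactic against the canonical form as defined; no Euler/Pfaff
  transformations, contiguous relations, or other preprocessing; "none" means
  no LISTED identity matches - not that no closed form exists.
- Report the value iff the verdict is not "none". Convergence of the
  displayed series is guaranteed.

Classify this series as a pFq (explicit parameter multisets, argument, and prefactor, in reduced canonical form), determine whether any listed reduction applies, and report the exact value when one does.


Reduced: x = 1, 2F1, upper = {-12, -\frac{3}{7}}, lower = {1}, C = -\frac{3}{11}. Verdict: this is Vandermonde's identity (I2) (terminating 2F1 at x = 1 with n = 12, b = -3/7, c = 1). Exact value: -\frac{975509916420}{1065779114477}.

First insight: t_0 = -\frac{3}{11} here, and factor the ratio over Q (C = -3/11, x = 1): negated roots = parameters.
Ratio: r(k) = 1 * (k-12) (k-\frac{3}{7}) / [(k+1) (k+1)] - rational; roots negated = parameters, x = 1, C = -\frac{3}{11}.


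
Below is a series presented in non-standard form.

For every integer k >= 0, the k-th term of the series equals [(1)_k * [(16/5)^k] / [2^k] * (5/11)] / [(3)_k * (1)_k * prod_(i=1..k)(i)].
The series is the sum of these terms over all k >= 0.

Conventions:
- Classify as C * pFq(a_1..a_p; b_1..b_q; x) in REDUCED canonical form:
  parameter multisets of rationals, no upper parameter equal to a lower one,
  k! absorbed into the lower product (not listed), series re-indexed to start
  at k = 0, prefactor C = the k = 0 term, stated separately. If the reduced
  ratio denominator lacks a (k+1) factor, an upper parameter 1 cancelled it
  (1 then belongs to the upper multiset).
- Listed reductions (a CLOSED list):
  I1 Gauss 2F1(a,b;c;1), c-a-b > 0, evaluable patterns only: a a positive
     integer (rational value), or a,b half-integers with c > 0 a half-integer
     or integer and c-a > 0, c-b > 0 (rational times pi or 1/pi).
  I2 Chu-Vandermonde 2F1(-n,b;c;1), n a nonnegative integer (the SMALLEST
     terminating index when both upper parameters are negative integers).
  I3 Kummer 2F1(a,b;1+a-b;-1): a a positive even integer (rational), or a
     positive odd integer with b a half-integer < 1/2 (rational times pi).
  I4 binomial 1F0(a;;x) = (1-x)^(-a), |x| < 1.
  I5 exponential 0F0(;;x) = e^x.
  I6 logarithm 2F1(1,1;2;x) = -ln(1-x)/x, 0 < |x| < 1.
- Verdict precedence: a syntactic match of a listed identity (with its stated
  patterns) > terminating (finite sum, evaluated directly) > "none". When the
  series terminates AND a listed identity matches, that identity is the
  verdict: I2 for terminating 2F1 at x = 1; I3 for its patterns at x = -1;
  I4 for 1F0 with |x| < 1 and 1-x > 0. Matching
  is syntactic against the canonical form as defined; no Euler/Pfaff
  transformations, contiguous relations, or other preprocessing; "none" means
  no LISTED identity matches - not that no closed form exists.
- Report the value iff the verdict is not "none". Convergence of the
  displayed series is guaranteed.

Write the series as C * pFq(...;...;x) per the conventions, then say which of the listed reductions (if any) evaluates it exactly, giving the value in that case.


At argument 8/5: a 0F1 with upper {-}, lower {3}, scaled by C = 5/11. Verdict: none (x = 8/5): each listed identity misses the multisets {-} ; {3}.

Key step: t_0 = 5/11 here, and (1)_k (C = 5/11, x = 8/5) is k! itself.
Consecutive-term ratio: r(k) = (8/5) * 1 / [(k+3) (k+1)] ; factor over Q: parameters, x = (8/5), and C = 5/11.


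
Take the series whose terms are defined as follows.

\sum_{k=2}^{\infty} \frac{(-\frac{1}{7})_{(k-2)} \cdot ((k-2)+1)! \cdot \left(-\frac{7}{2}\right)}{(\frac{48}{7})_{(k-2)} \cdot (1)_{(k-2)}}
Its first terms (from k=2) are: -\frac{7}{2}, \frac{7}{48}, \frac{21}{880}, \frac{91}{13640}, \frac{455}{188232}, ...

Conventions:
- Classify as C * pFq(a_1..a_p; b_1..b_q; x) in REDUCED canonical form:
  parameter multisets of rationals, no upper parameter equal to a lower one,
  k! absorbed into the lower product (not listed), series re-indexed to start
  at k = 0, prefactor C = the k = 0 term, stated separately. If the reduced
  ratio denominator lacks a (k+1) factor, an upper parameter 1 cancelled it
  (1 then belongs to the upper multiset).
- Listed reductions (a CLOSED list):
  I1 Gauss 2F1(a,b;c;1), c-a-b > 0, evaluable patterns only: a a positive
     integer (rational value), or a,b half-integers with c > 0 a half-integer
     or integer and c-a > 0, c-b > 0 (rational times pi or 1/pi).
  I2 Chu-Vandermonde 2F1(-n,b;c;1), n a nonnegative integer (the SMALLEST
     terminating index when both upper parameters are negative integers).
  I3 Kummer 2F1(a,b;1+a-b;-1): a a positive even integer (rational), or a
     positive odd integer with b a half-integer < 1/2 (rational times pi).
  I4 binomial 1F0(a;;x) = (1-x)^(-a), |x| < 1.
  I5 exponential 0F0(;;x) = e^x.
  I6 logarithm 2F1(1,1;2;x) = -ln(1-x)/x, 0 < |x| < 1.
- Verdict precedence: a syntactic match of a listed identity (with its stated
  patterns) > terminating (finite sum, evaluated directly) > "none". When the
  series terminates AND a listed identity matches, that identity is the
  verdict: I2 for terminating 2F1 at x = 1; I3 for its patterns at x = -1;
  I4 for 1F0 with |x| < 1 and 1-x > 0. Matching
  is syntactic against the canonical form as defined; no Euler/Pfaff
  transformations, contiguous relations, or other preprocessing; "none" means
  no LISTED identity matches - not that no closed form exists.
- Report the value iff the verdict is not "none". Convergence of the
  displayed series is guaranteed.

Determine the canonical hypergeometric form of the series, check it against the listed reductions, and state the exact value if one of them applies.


This is -\frac{7}{2} * 2F1(-\frac{1}{7}, 2; \frac{48}{7}; 1) in reduced canonical form. Verdict: Gauss (I1, integer-parameter pattern) fires (x = 1: the Gamma ratio telescopes since c-a-b = 5 > 0 and a = 2 in Z>0). Exact value: -\frac{697}{210}.

Key step: x = 1 and (1)_k (C = -7/2) is k! itself.
Consecutive-term ratio: r(k) = 1 * (k-\frac{1}{7}) (k+2) / [(k+\frac{48}{7}) (k+1)] ; factor over Q: parameters, x = 1, and C = -\frac{7}{2}.


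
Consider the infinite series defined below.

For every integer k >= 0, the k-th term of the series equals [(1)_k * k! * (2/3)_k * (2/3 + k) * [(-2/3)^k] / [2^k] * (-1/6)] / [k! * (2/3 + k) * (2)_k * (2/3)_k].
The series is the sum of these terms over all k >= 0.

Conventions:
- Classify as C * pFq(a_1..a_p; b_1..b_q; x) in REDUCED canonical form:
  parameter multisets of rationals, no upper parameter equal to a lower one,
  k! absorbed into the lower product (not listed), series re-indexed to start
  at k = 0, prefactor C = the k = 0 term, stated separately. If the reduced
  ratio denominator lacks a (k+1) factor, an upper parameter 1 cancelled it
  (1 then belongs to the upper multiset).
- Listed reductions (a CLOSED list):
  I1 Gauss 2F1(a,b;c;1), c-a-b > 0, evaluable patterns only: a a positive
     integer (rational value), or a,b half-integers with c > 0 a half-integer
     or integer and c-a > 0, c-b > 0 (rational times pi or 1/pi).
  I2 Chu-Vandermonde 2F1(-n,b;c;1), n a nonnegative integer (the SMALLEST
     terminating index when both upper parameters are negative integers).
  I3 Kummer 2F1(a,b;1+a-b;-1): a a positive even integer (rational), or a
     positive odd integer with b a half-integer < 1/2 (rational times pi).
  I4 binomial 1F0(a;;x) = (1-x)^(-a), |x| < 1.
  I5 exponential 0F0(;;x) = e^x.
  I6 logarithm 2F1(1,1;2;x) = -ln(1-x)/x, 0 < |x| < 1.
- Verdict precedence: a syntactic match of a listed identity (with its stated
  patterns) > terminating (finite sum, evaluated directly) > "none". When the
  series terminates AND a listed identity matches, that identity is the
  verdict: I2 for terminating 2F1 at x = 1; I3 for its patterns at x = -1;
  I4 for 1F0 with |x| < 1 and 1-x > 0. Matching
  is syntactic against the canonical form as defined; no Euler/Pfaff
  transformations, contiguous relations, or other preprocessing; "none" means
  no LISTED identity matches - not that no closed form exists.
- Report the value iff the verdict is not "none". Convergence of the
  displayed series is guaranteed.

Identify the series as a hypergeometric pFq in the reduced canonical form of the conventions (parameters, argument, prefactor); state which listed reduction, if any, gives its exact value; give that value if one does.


Structural cue: t_0 = -1/6 here, and the parameter 2/3 appears in both the upper and lower lists and cancels (alongside the other common factor).
Term ratio: r(k) = (-1/3) * (k+1) (k+1) / [(k+2) (k+1)] - rational in k. x = (-1/3); t_0 = -1/6; negate the roots.

Classification (C = -1/6): 2F1 with upper {1, 1}, lower {2}, argument x = -1/3. Verdict (x = -1/3): the I6 logarithm reduction applies (the logarithm: parameters (1,1;2), x = -1/3). Sum: (-1/2) * ln(4/3).


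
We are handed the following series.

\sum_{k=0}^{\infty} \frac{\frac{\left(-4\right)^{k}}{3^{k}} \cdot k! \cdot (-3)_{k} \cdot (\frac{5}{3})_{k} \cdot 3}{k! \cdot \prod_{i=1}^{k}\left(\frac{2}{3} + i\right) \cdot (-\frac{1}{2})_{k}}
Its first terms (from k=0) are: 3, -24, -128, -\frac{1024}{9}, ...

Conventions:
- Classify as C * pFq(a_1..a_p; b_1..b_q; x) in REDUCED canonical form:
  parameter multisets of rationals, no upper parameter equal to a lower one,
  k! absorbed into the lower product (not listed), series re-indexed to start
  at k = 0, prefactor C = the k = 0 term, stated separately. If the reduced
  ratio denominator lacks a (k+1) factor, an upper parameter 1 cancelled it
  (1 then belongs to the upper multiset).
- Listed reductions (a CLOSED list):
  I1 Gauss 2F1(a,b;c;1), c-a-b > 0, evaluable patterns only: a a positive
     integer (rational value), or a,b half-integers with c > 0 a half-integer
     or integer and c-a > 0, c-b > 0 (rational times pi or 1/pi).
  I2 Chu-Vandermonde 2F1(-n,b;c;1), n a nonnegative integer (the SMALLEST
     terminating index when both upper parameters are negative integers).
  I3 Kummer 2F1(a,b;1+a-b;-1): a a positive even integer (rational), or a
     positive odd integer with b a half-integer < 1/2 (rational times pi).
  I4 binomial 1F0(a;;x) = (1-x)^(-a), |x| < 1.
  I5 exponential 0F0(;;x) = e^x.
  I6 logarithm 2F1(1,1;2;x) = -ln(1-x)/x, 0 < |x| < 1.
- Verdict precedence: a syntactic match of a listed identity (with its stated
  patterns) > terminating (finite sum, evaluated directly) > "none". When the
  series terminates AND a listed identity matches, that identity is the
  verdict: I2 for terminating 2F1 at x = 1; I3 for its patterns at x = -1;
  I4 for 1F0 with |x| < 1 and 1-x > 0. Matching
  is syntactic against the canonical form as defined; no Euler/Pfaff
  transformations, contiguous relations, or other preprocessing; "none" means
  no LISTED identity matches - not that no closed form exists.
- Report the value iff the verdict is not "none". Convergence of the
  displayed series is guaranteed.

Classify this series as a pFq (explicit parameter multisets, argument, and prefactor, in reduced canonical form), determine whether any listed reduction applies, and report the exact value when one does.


Canonical form: C = 3 times 2F1 with upper {-3, 1}, lower {-\frac{1}{2}}, x = -\frac{4}{3}. Verdict: terminating (-3 upstairs). 4 nonzero terms in all; added directly. Hence: -\frac{2365}{9}.

The tell: t_0 = 3 here, and the parameter 5/3 appears in both the upper and lower lists and cancels.
Term ratio: r(k) = -\frac{4}{3} * (k-3) (k+1) / [(k-\frac{1}{2}) (k+1)] - rational; roots negated = parameters, x = -\frac{4}{3}, C = 3.


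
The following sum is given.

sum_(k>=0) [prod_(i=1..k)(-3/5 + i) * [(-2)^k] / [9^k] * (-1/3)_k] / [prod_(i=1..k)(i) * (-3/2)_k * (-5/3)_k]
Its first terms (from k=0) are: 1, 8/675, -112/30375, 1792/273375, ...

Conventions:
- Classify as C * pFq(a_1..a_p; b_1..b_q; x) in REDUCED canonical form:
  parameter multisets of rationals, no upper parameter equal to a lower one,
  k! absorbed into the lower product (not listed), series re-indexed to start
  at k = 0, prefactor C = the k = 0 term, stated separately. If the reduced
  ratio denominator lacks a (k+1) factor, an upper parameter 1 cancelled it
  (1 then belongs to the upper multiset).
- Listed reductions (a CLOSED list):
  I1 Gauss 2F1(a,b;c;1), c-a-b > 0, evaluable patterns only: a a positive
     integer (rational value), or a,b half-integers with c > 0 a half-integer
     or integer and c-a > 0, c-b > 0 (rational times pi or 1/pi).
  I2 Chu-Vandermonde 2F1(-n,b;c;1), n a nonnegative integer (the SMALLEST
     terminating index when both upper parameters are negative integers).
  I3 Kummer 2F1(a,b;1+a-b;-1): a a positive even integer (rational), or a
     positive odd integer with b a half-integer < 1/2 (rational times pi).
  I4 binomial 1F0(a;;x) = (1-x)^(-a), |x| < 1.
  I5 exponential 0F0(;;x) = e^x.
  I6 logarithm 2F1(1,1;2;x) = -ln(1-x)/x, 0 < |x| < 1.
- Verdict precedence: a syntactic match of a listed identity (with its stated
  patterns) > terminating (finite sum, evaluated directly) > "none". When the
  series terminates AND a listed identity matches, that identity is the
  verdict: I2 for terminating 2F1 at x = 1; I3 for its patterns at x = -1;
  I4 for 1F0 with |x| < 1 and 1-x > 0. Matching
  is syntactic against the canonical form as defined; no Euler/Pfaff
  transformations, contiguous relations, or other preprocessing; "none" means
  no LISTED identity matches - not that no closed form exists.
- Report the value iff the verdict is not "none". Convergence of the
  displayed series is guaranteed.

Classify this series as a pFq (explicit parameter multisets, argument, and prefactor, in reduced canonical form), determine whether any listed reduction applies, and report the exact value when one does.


x = -2/9 here; the reduced form reads 2F2, upper {-1/3, 2/5}, lower {-5/3, -3/2}, C = 1. Verdict: no listed reduction: x = -2/9 and upper {-1/3, 2/5} fail every I1-I6 pattern.

Structural cue: from the first term 1: the running product (C = 1) telescopes to a rising factorial.
Consecutive-term ratio: r(k) = (-2/9) * (k-1/3) (k+2/5) / [(k-5/3) (k-3/2) (k+1)] - rational in k, leading ratio (-2/9); with t_0 = 1, classification follows.


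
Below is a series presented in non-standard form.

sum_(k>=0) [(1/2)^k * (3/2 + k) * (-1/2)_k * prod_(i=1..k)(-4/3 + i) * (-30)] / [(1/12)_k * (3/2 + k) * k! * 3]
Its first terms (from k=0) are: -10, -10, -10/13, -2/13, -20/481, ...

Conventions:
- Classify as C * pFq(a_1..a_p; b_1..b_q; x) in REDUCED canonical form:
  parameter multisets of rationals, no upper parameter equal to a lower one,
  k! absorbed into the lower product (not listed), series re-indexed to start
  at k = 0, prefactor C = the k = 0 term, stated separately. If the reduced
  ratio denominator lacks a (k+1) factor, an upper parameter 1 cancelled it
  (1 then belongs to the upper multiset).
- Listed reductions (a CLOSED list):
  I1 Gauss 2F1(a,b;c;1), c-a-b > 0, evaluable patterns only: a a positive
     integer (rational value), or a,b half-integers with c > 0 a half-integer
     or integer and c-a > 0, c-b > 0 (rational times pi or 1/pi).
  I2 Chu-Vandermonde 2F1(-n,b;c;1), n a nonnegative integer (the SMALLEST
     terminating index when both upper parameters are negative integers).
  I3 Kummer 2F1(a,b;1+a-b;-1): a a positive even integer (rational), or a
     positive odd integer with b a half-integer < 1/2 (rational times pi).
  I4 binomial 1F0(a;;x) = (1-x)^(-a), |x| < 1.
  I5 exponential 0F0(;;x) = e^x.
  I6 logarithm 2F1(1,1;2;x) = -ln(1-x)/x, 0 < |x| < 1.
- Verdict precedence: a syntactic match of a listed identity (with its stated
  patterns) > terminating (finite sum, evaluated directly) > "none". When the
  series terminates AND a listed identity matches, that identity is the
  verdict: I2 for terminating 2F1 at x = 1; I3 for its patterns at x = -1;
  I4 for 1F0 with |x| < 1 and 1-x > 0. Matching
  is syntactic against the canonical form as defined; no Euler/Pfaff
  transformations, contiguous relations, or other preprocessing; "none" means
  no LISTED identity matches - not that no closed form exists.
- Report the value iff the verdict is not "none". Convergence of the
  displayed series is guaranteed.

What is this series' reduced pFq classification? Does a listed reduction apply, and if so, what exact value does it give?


Reduced: x = 1/2, 2F1, upper = {-1/2, -1/3}, lower = {1/12}, C = -10. Verdict: none - at argument 1/2 the multisets {-1/2, -1/3} ; {1/12} match no listed identity.

Structural cue: from the first term -10: the factor k + 3/2 cancels (top and bottom), leaving C = -10.
Term ratio: r(k) = (1/2) * (k-1/2) (k-1/3) / [(k+1/12) (k+1)] - rational in k, leading ratio (1/2); with t_0 = -10, classification follows.


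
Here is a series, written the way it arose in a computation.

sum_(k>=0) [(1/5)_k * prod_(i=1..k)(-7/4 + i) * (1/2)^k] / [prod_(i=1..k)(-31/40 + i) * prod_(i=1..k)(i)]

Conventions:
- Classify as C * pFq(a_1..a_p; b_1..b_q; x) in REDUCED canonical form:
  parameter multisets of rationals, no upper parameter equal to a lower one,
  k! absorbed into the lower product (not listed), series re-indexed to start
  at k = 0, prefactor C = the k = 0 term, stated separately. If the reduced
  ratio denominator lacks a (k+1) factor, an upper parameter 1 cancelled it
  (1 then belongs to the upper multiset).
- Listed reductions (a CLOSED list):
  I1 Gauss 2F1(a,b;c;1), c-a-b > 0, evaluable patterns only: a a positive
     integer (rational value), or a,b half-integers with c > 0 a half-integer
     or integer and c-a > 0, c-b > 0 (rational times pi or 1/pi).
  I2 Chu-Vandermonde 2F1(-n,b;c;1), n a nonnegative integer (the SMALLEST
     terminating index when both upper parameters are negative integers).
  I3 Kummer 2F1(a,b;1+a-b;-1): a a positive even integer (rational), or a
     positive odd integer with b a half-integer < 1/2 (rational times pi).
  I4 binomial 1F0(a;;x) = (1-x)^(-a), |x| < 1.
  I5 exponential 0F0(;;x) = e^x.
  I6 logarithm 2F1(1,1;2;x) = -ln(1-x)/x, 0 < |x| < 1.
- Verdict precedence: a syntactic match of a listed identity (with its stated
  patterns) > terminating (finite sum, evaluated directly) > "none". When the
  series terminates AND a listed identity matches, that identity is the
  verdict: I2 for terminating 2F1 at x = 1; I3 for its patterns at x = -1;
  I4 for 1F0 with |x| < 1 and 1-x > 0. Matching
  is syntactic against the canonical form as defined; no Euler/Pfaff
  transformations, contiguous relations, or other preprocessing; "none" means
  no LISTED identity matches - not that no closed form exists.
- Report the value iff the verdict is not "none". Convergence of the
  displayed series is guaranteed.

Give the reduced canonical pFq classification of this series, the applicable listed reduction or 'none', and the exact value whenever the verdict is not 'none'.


The tell: with t_0 = 1, the product of the first k integers (prefactor 1) is k!.
Ratio: r(k) = (1/2) * (k-3/4) (k+1/5) / [(k+9/40) (k+1)] - rational in k, leading ratio (1/2); with t_0 = 1, classification follows.

x = 1/2 here; the reduced form reads 2F1, upper {-3/4, 1/5}, lower {9/40}, C = 1. Verdict: none here - no I1-I6 shape fits x = 1/2 with lower {9/40}.


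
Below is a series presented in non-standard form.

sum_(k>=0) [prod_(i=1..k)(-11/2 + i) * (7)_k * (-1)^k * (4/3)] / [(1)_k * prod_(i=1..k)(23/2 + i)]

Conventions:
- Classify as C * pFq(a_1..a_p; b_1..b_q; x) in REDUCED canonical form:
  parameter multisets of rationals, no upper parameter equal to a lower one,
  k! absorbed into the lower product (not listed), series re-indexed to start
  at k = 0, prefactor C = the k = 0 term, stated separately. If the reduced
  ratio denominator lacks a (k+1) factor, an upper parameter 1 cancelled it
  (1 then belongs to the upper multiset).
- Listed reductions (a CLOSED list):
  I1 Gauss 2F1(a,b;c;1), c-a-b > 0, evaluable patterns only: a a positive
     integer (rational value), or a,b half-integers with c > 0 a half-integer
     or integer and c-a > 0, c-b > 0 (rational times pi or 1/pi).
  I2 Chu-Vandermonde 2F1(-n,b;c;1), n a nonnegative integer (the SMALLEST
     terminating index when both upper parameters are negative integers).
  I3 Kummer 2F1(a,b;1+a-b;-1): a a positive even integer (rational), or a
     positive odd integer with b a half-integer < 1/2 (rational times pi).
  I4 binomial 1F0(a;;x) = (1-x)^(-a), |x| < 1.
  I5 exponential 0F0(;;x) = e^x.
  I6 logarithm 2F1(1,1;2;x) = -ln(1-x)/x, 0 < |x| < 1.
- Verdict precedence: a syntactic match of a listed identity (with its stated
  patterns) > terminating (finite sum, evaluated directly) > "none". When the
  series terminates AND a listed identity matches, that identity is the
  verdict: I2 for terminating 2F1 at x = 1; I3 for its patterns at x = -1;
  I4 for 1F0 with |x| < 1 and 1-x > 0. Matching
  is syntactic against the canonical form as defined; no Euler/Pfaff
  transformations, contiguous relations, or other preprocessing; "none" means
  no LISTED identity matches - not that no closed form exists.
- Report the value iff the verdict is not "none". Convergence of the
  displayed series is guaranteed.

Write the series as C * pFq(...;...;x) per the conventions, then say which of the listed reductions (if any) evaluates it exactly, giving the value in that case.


At argument -1: a 2F1 with upper {-9/2, 7}, lower {25/2}, scaled by C = 4/3. Verdict: Kummer's theorem (I3) fires (x = -1; c = 25/2 equals 1+a-b for upper {-9/2, 7}: listed pattern). Sum: (111546435/33554432) * pi.

The tell: from the first term 4/3: the running product (C = 4/3) telescopes to a rising factorial.
Term ratio: r(k) = (-1) * (k-9/2) (k+7) / [(k+25/2) (k+1)] - poly over poly, x = (-1) from leading terms; C = 4/3 at k = 0.
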